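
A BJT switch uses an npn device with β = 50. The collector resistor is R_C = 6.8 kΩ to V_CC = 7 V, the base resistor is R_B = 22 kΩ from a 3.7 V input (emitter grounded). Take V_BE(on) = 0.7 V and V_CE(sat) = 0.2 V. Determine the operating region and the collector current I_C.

saturation; I_C ≈ 1 mA

Assume active: I_B = (3.7 − 0.7)/22 = 0.136 mA, giving I_C = β·I_B = 6.82 mA.
But then V_CE = 7 − 6.82×6.8 = -39.4 V < V_CE(sat) = 0.2 V — impossible in the active region.
So the transistor is saturated. With V_CE = 0.2 V, I_C = (V_CC − 0.2)/R_C = 6.8/6.8 = 1 mA.
Check: β·I_B = 6.82 mA > I_C = 1 mA, confirming saturation.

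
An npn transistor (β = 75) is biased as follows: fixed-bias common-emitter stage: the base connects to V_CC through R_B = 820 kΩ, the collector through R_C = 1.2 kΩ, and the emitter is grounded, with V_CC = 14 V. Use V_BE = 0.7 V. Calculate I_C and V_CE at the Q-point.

I_C ≈ 1.2 mA, V_CE ≈ 13 V

Base loop: V_CC = I_B·R_B + V_BE, so I_B = (14 − 0.7)/820 kΩ = 0.0162 mA.
In the active region I_C = β·I_B = 75 × 0.0162 = 1.22 mA.
Collector loop: V_CE = V_CC − I_C·R_C = 14 − 1.22×1.2 = 12.5 V.
Since V_CE = 12.5 V > V_CE(sat) ≈ 0.2 V, the transistor is in the active region as assumed.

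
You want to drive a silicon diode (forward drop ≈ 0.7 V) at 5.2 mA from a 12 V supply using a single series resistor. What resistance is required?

R ≈ 2.2 kΩ

The resistor drops V_S − V_D = 12 − 0.7 = 11.3 V at 5.2 mA.
R = 11.3 V / 5.2 mA = 2.17 kΩ.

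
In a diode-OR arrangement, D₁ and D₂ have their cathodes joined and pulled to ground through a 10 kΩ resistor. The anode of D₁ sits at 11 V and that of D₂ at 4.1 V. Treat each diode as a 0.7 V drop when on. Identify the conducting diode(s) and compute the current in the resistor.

Only D₁ conducts; I_R ≈ 1 mA

Assume both conduct. Then node N would need to be at both 11−0.7 = 10.3 V and 4.1−0.7 = 3.4 V, which is impossible.
Assume only D₁ conducts: V_N = 11 − 0.7 = 10.3 V, so I_R = 10.3/10 = 1.03 mA.
Check D₂: its anode-to-cathode voltage is 4.1 − 10.3 = -6.2 V < 0.7 V, so it is off. The assumption is consistent.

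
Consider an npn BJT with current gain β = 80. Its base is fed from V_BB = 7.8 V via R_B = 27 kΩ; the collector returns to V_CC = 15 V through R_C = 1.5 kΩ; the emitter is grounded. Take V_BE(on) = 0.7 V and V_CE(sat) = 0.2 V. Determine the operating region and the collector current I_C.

Assume active: I_B = (7.8 − 0.7)/27 = 0.263 mA, giving I_C = β·I_B = 21 mA.
But then V_CE = 15 − 21×1.5 = -16.6 V < V_CE(sat) = 0.2 V — impossible in the active region.
So the transistor is saturated. With V_CE = 0.2 V, I_C = (V_CC − 0.2)/R_C = 14.8/1.5 = 9.87 mA.
Check: β·I_B = 21 mA > I_C = 9.87 mA, confirming saturation.

saturation; I_C ≈ 9.9 mA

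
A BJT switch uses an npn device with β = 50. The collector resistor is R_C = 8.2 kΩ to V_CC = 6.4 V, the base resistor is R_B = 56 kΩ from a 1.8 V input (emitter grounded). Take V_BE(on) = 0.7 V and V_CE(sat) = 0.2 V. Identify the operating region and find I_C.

Assume active: I_B = (1.8 − 0.7)/56 = 0.0196 mA, giving I_C = β·I_B = 0.982 mA.
But then V_CE = 6.4 − 0.982×8.2 = -1.65 V < V_CE(sat) = 0.2 V — impossible in the active region.
So the transistor is saturated. With V_CE = 0.2 V, I_C = (V_CC − 0.2)/R_C = 6.2/8.2 = 0.756 mA.
Check: β·I_B = 0.982 mA > I_C = 0.756 mA, confirming saturation.

saturation; I_C ≈ 0.76 mA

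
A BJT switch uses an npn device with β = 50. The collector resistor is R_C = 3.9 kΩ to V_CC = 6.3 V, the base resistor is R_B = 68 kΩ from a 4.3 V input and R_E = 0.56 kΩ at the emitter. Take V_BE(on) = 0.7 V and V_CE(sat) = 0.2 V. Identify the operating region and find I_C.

Assume active: I_B = (4.3 − 0.7)/(68 + 51×0.56) = 0.0373 mA, I_C = β·I_B = 1.86 mA.
Then V_CE = 6.3 − 1.86×3.9 − 1.9×0.56 = -2.03 V < 0.2 V — the active assumption fails.
Re-solve with V_CE = 0.2 V. KCL at the emitter: V_E/R_E = (V_BB−0.7−V_E)/R_B + (V_CC−0.2−V_E)/R_C, giving V_E = 0.786 V.
I_C = (V_CC − 0.2 − V_E)/R_C = (6.1 − 0.786)/3.9 = 1.36 mA.
Check: I_B = (3.6 − 0.786)/68 = 0.0414 mA, and β·I_B = 2.07 mA > I_C, confirming saturation.

saturation; I_C ≈ 1.4 mA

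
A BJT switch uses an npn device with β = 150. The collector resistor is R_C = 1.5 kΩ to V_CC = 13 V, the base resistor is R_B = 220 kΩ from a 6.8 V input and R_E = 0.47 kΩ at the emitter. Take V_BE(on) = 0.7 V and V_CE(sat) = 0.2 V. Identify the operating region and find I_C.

active; I_C ≈ 3.1 mA

Assume active. Base-emitter loop: I_B = (V_BB − V_BE)/(R_B + (β+1)R_E) = (6.8 − 0.7)/(220 + 151×0.47) = 0.021 mA.
I_C = β·I_B = 150×0.021 = 3.14 mA.
V_CE = V_CC − I_C·R_C − I_E·R_E = 13 − 3.14×1.5 − 3.17×0.47 = 6.8 V > V_CE(sat), so the active-region assumption holds.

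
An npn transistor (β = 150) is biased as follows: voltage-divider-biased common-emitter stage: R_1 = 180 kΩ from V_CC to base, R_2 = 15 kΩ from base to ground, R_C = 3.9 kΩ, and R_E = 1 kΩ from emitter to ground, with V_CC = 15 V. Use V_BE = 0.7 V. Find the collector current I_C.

I_C ≈ 0.41 mA

Thevenize the base divider: V_Th = V_CC·R_2/(R_1+R_2) = 15×15/195 = 1.15 V, R_Th = R_1‖R_2 = 13.8 kΩ.
Base-emitter loop: V_Th = I_B·R_Th + V_BE + (β+1)I_B·R_E, so I_B = (1.15 − 0.7) / (13.8 + 151×1) = 0.00275 mA.
I_C = β·I_B = 150×0.00275 = 0.413 mA, and I_E = (β+1)I_B = 0.416 mA.
V_CE = V_CC − I_C·R_C − I_E·R_E = 15 − 0.413×3.9 − 0.416×1 = 13 V.
V_CE = 13 V > 0.2 V confirms active-region operation.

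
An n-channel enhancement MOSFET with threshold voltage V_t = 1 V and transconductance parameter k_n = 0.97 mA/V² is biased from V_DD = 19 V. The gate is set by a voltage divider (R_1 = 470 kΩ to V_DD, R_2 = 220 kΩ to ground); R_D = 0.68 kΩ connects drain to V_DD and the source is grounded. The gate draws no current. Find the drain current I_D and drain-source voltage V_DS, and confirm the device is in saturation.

I_D ≈ 12 mA, V_DS ≈ 11 V

V_G = V_DD·R_2/(R_1+R_2) = 19×220/690 = 6.06 V. With the source grounded, V_GS = V_G = 6.06 V.
Assume saturation: I_D = (k_n/2)(V_GS − V_t)² = (0.97/2)×(6.06 − 1)² = 0.485×5.06² = 12.4 mA.
V_DS = V_DD − I_D·R_D = 19 − 12.4×0.68 = 10.6 V.
Saturation requires V_DS ≥ V_GS − V_t = 5.06 V; 10.6 ≥ 5.06 ✓.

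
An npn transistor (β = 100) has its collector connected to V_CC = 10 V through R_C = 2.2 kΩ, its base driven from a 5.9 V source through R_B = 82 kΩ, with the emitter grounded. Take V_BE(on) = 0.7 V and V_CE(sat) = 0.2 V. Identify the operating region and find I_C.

saturation; I_C ≈ 4.5 mA

Assume active: I_B = (5.9 − 0.7)/82 = 0.0634 mA, giving I_C = β·I_B = 6.34 mA.
But then V_CE = 10 − 6.34×2.2 = -3.95 V < V_CE(sat) = 0.2 V — impossible in the active region.
So the transistor is saturated. With V_CE = 0.2 V, I_C = (V_CC − 0.2)/R_C = 9.8/2.2 = 4.45 mA.
Check: β·I_B = 6.34 mA > I_C = 4.45 mA, confirming saturation.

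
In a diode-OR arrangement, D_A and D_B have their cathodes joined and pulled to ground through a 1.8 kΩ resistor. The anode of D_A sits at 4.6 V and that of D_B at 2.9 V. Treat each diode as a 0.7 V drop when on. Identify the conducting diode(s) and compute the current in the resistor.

Assume both conduct. Then node N would need to be at both 4.6−0.7 = 3.9 V and 2.9−0.7 = 2.2 V, which is impossible.
Assume only D_A conducts: V_N = 4.6 − 0.7 = 3.9 V, so I_R = 3.9/1.8 = 2.17 mA.
Check D_B: its anode-to-cathode voltage is 2.9 − 3.9 = -1 V < 0.7 V, so it is off. The assumption is consistent.

Only D_A conducts; I_R ≈ 2.2 mA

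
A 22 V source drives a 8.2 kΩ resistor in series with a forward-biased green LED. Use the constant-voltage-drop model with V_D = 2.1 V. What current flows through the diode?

I ≈ 2.4 mA

KVL around the loop: 22 = V_D + I·R = 2.1 + I × 8.2 kΩ.
So I = (22 − 2.1) / 8.2 kΩ = 19.9 / 8.2 = 2.43 mA.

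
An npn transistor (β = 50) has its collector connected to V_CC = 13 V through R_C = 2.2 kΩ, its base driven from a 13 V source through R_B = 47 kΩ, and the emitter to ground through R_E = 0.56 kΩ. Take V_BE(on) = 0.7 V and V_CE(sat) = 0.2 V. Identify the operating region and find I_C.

Assume active: I_B = (13 − 0.7)/(47 + 51×0.56) = 0.163 mA, I_C = β·I_B = 8.14 mA.
Then V_CE = 13 − 8.14×2.2 − 8.3×0.56 = -9.56 V < 0.2 V — the active assumption fails.
Re-solve with V_CE = 0.2 V. KCL at the emitter: V_E/R_E = (V_BB−0.7−V_E)/R_B + (V_CC−0.2−V_E)/R_C, giving V_E = 2.69 V.
I_C = (V_CC − 0.2 − V_E)/R_C = (12.8 − 2.69)/2.2 = 4.6 mA.
Check: I_B = (12.3 − 2.69)/47 = 0.205 mA, and β·I_B = 10.2 mA > I_C, confirming saturation.

saturation; I_C ≈ 4.6 mA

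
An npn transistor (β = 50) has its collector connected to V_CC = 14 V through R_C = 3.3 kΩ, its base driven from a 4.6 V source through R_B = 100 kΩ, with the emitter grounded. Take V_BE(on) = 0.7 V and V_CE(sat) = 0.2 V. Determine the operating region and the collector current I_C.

active; I_C ≈ 1.9 mA

Assume active. Base-emitter loop: I_B = (V_BB − V_BE)/R_B = (4.6 − 0.7)/100 = 0.039 mA.
I_C = β·I_B = 50×0.039 = 1.95 mA.
V_CE = V_CC − I_C·R_C = 14 − 1.95×3.3 = 7.57 V > V_CE(sat), so the active-region assumption holds.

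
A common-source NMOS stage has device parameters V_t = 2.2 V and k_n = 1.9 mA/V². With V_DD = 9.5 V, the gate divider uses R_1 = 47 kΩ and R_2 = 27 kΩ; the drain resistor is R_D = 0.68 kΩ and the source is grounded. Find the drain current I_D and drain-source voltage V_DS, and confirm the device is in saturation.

I_D ≈ 1.5 mA, V_DS ≈ 8.5 V

V_G = V_DD·R_2/(R_1+R_2) = 9.5×27/74 = 3.47 V. With the source grounded, V_GS = V_G = 3.47 V.
Assume saturation: I_D = (k_n/2)(V_GS − V_t)² = (1.9/2)×(3.47 − 2.2)² = 0.95×1.27² = 1.52 mA.
V_DS = V_DD − I_D·R_D = 9.5 − 1.52×0.68 = 8.46 V.
Saturation requires V_DS ≥ V_GS − V_t = 1.27 V; 8.46 ≥ 1.27 ✓.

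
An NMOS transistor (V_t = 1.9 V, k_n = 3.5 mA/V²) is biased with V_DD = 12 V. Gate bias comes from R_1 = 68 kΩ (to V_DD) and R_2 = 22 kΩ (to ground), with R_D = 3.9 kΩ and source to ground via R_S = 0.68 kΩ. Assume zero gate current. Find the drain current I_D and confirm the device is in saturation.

I_D ≈ 0.63 mA

V_G = V_DD·R_2/(R_1+R_2) = 12×22/90 = 2.93 V.
Assume saturation: I_D = (k_n/2)(V_GS − V_t)² with V_GS = V_G − I_D·R_S = 2.93 − 0.68·I_D.
Substituting gives 0.809·I_D² − 3.46·I_D + 1.87 = 0, with roots I_D = 0.634 or 3.64 mA.
The root I_D = 3.64 mA gives V_GS = 0.458 V ≤ V_t, so take I_D = 0.634 mA.
Then V_GS = 2.5 V and V_DS = V_DD − I_D(R_D+R_S) = 12 − 0.634×4.58 = 9.1 V.
Saturation requires V_DS ≥ V_GS − V_t = 0.602 V; 9.1 ≥ 0.602 ✓.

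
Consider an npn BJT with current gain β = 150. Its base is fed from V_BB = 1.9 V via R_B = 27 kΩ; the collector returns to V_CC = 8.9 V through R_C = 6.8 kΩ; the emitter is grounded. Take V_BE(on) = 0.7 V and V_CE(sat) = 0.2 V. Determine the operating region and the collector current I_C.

saturation; I_C ≈ 1.3 mA

Assume active: I_B = (1.9 − 0.7)/27 = 0.0444 mA, giving I_C = β·I_B = 6.67 mA.
But then V_CE = 8.9 − 6.67×6.8 = -36.4 V < V_CE(sat) = 0.2 V — impossible in the active region.
So the transistor is saturated. With V_CE = 0.2 V, I_C = (V_CC − 0.2)/R_C = 8.7/6.8 = 1.28 mA.
Check: β·I_B = 6.67 mA > I_C = 1.28 mA, confirming saturation.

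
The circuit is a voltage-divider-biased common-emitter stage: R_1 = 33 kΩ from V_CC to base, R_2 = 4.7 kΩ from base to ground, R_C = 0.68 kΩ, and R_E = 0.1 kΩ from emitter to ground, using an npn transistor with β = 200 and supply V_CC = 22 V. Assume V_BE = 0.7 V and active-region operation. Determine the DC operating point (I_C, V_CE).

Thevenize the base divider: V_Th = V_CC·R_2/(R_1+R_2) = 22×4.7/37.7 = 2.74 V, R_Th = R_1‖R_2 = 4.11 kΩ.
Base-emitter loop: V_Th = I_B·R_Th + V_BE + (β+1)I_B·R_E, so I_B = (2.74 − 0.7) / (4.11 + 201×0.1) = 0.0844 mA.
I_C = β·I_B = 200×0.0844 = 16.9 mA, and I_E = (β+1)I_B = 17 mA.
V_CE = V_CC − I_C·R_C − I_E·R_E = 22 − 16.9×0.68 − 17×0.1 = 8.83 V.
V_CE = 8.83 V > 0.2 V confirms active-region operation.

I_C ≈ 17 mA, V_CE ≈ 8.8 V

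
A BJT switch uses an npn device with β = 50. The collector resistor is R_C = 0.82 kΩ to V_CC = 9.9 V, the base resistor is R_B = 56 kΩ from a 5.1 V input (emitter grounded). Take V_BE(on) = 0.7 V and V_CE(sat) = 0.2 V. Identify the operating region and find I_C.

Assume active. Base-emitter loop: I_B = (V_BB − V_BE)/R_B = (5.1 − 0.7)/56 = 0.0786 mA.
I_C = β·I_B = 50×0.0786 = 3.93 mA.
V_CE = V_CC − I_C·R_C = 9.9 − 3.93×0.82 = 6.68 V > V_CE(sat), so the active-region assumption holds.

active; I_C ≈ 3.9 mA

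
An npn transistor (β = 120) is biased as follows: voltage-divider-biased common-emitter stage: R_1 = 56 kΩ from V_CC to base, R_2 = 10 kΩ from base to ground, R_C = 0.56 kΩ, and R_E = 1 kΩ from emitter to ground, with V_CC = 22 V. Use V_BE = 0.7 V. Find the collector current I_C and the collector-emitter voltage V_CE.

Thevenize the base divider: V_Th = V_CC·R_2/(R_1+R_2) = 22×10/66 = 3.33 V, R_Th = R_1‖R_2 = 8.48 kΩ.
Base-emitter loop: V_Th = I_B·R_Th + V_BE + (β+1)I_B·R_E, so I_B = (3.33 − 0.7) / (8.48 + 121×1) = 0.0203 mA.
I_C = β·I_B = 120×0.0203 = 2.44 mA, and I_E = (β+1)I_B = 2.46 mA.
V_CE = V_CC − I_C·R_C − I_E·R_E = 22 − 2.44×0.56 − 2.46×1 = 18.2 V.
V_CE = 18.2 V > 0.2 V confirms active-region operation.

I_C ≈ 2.4 mA, V_CE ≈ 18 V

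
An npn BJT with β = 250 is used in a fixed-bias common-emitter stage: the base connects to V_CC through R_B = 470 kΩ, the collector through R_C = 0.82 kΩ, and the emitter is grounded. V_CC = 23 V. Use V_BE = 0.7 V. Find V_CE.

V_CE ≈ 13 V

Base loop: V_CC = I_B·R_B + V_BE, so I_B = (23 − 0.7)/470 kΩ = 0.0474 mA.
In the active region I_C = β·I_B = 250 × 0.0474 = 11.9 mA.
Collector loop: V_CE = V_CC − I_C·R_C = 23 − 11.9×0.82 = 13.3 V.
Since V_CE = 13.3 V > V_CE(sat) ≈ 0.2 V, the transistor is in the active region as assumed.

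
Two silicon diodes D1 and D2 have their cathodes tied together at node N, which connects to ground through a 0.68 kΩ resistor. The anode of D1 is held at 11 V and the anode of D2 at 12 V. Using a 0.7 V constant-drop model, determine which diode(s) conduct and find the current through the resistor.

Assume both conduct. Then node N would need to be at both 11−0.7 = 10.3 V and 12−0.7 = 11.3 V, which is impossible.
Assume only D2 conducts: V_N = 12 − 0.7 = 11.3 V, so I_R = 11.3/0.68 = 16.6 mA.
Check D1: its anode-to-cathode voltage is 11 − 11.3 = -0.3 V < 0.7 V, so it is off. The assumption is consistent.

Only D2 conducts; I_R ≈ 17 mA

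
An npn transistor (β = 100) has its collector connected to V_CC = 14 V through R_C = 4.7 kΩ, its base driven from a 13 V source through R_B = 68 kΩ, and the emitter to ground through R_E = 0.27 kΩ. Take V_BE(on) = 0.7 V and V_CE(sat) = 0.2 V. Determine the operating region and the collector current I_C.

saturation; I_C ≈ 2.8 mA

Assume active: I_B = (13 − 0.7)/(68 + 101×0.27) = 0.129 mA, I_C = β·I_B = 12.9 mA.
Then V_CE = 14 − 12.9×4.7 − 13×0.27 = -50.2 V < 0.2 V — the active assumption fails.
Re-solve with V_CE = 0.2 V. KCL at the emitter: V_E/R_E = (V_BB−0.7−V_E)/R_B + (V_CC−0.2−V_E)/R_C, giving V_E = 0.793 V.
I_C = (V_CC − 0.2 − V_E)/R_C = (13.8 − 0.793)/4.7 = 2.77 mA.
Check: I_B = (12.3 − 0.793)/68 = 0.169 mA, and β·I_B = 16.9 mA > I_C, confirming saturation.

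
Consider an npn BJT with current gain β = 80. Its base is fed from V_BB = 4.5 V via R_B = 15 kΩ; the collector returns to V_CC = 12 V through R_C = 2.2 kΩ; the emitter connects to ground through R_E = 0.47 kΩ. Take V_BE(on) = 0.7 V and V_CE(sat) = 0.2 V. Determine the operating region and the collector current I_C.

saturation; I_C ≈ 4.4 mA

Assume active: I_B = (4.5 − 0.7)/(15 + 81×0.47) = 0.0716 mA, I_C = β·I_B = 5.73 mA.
Then V_CE = 12 − 5.73×2.2 − 5.8×0.47 = -3.33 V < 0.2 V — the active assumption fails.
Re-solve with V_CE = 0.2 V. KCL at the emitter: V_E/R_E = (V_BB−0.7−V_E)/R_B + (V_CC−0.2−V_E)/R_C, giving V_E = 2.12 V.
I_C = (V_CC − 0.2 − V_E)/R_C = (11.8 − 2.12)/2.2 = 4.4 mA.
Check: I_B = (3.8 − 2.12)/15 = 0.112 mA, and β·I_B = 8.96 mA > I_C, confirming saturation.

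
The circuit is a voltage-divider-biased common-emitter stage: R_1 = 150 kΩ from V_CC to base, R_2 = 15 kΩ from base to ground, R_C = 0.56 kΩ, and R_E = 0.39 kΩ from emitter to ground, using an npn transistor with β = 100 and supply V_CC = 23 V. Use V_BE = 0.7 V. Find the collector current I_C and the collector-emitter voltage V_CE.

I_C ≈ 2.6 mA, V_CE ≈ 20 V

Thevenize the base divider: V_Th = V_CC·R_2/(R_1+R_2) = 23×15/165 = 2.09 V, R_Th = R_1‖R_2 = 13.6 kΩ.
Base-emitter loop: V_Th = I_B·R_Th + V_BE + (β+1)I_B·R_E, so I_B = (2.09 − 0.7) / (13.6 + 101×0.39) = 0.0262 mA.
I_C = β·I_B = 100×0.0262 = 2.62 mA, and I_E = (β+1)I_B = 2.65 mA.
V_CE = V_CC − I_C·R_C − I_E·R_E = 23 − 2.62×0.56 − 2.65×0.39 = 20.5 V.
V_CE = 20.5 V > 0.2 V confirms active-region operation.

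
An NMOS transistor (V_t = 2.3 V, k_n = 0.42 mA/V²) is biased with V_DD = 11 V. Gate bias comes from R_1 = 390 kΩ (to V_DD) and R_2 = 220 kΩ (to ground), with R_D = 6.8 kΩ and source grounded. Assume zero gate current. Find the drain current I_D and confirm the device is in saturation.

I_D ≈ 0.58 mA

V_G = V_DD·R_2/(R_1+R_2) = 11×220/610 = 3.97 V. With the source grounded, V_GS = V_G = 3.97 V.
Assume saturation: I_D = (k_n/2)(V_GS − V_t)² = (0.42/2)×(3.97 − 2.3)² = 0.21×1.67² = 0.584 mA.
V_DS = V_DD − I_D·R_D = 11 − 0.584×6.8 = 7.03 V.
Saturation requires V_DS ≥ V_GS − V_t = 1.67 V; 7.03 ≥ 1.67 ✓.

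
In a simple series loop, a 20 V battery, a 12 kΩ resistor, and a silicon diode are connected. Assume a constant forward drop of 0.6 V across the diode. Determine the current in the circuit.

I ≈ 1.6 mA

KVL around the loop: 20 = V_D + I·R = 0.6 + I × 12 kΩ.
So I = (20 − 0.6) / 12 kΩ = 19.4 / 12 = 1.62 mA.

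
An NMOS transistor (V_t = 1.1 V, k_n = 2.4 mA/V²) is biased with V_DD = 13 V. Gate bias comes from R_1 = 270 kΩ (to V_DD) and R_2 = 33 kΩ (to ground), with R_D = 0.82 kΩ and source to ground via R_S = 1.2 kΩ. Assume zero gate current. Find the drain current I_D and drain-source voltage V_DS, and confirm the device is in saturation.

V_G = V_DD·R_2/(R_1+R_2) = 13×33/303 = 1.42 V.
Assume saturation: I_D = (k_n/2)(V_GS − V_t)² with V_GS = V_G − I_D·R_S = 1.42 − 1.2·I_D.
Substituting gives 1.73·I_D² − 1.91·I_D + 0.12 = 0, with roots I_D = 0.0667 or 1.04 mA.
The root I_D = 1.04 mA gives V_GS = 0.17 V ≤ V_t, so take I_D = 0.0667 mA.
Then V_GS = 1.34 V and V_DS = V_DD − I_D(R_D+R_S) = 13 − 0.0667×2.02 = 12.9 V.
Saturation requires V_DS ≥ V_GS − V_t = 0.236 V; 12.9 ≥ 0.236 ✓.

I_D ≈ 0.067 mA, V_DS ≈ 13 V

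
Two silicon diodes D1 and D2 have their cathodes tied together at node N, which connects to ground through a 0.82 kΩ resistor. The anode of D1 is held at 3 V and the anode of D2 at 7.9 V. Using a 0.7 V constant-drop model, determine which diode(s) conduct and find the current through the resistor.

Only D2 conducts; I_R ≈ 8.8 mA

Assume both conduct. Then node N would need to be at both 3−0.7 = 2.3 V and 7.9−0.7 = 7.2 V, which is impossible.
Assume only D2 conducts: V_N = 7.9 − 0.7 = 7.2 V, so I_R = 7.2/0.82 = 8.78 mA.
Check D1: its anode-to-cathode voltage is 3 − 7.2 = -4.2 V < 0.7 V, so it is off. The assumption is consistent.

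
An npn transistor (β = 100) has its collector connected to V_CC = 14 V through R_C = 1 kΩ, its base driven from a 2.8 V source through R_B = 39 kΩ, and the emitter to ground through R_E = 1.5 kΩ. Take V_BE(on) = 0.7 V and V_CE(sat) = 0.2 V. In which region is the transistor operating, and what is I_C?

active; I_C ≈ 1.1 mA

Assume active. Base-emitter loop: I_B = (V_BB − V_BE)/(R_B + (β+1)R_E) = (2.8 − 0.7)/(39 + 101×1.5) = 0.011 mA.
I_C = β·I_B = 100×0.011 = 1.1 mA.
V_CE = V_CC − I_C·R_C − I_E·R_E = 14 − 1.1×1 − 1.11×1.5 = 11.2 V > V_CE(sat), so the active-region assumption holds.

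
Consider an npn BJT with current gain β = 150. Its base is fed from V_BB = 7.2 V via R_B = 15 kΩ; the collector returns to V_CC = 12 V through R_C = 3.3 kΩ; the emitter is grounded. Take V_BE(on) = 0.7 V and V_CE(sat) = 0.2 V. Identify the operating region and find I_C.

Assume active: I_B = (7.2 − 0.7)/15 = 0.433 mA, giving I_C = β·I_B = 65 mA.
But then V_CE = 12 − 65×3.3 = -202 V < V_CE(sat) = 0.2 V — impossible in the active region.
So the transistor is saturated. With V_CE = 0.2 V, I_C = (V_CC − 0.2)/R_C = 11.8/3.3 = 3.58 mA.
Check: β·I_B = 65 mA > I_C = 3.58 mA, confirming saturation.

saturation; I_C ≈ 3.6 mA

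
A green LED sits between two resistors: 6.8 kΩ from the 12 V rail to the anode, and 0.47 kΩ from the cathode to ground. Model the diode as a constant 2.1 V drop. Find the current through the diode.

The two resistors are in series with the diode, so KVL gives 12 = I·6.8 + 2.1 + I·0.47.
I = (12 − 2.1) / (6.8 + 0.47) kΩ = 9.9 / 7.27 = 1.36 mA.

I ≈ 1.4 mA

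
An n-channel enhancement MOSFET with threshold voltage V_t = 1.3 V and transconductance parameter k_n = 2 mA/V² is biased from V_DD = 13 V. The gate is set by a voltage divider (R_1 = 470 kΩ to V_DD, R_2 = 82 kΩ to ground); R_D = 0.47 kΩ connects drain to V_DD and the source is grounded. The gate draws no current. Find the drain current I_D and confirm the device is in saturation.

V_G = V_DD·R_2/(R_1+R_2) = 13×82/552 = 1.93 V. With the source grounded, V_GS = V_G = 1.93 V.
Assume saturation: I_D = (k_n/2)(V_GS − V_t)² = (2/2)×(1.93 − 1.3)² = 1×0.631² = 0.398 mA.
V_DS = V_DD − I_D·R_D = 13 − 0.398×0.47 = 12.8 V.
Saturation requires V_DS ≥ V_GS − V_t = 0.631 V; 12.8 ≥ 0.631 ✓.

I_D ≈ 0.4 mA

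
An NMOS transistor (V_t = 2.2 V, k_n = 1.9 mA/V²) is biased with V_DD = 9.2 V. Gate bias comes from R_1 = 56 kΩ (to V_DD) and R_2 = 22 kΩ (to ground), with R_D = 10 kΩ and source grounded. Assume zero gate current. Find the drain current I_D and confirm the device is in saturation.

V_G = V_DD·R_2/(R_1+R_2) = 9.2×22/78 = 2.59 V. With the source grounded, V_GS = V_G = 2.59 V.
Assume saturation: I_D = (k_n/2)(V_GS − V_t)² = (1.9/2)×(2.59 − 2.2)² = 0.95×0.395² = 0.148 mA.
V_DS = V_DD − I_D·R_D = 9.2 − 0.148×10 = 7.72 V.
Saturation requires V_DS ≥ V_GS − V_t = 0.395 V; 7.72 ≥ 0.395 ✓.

I_D ≈ 0.15 mA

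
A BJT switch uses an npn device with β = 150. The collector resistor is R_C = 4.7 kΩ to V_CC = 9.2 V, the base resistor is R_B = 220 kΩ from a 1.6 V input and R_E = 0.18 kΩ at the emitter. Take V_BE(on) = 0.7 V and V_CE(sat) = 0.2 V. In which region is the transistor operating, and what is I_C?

active; I_C ≈ 0.55 mA

Assume active. Base-emitter loop: I_B = (V_BB − V_BE)/(R_B + (β+1)R_E) = (1.6 − 0.7)/(220 + 151×0.18) = 0.00364 mA.
I_C = β·I_B = 150×0.00364 = 0.546 mA.
V_CE = V_CC − I_C·R_C − I_E·R_E = 9.2 − 0.546×4.7 − 0.55×0.18 = 6.53 V > V_CE(sat), so the active-region assumption holds.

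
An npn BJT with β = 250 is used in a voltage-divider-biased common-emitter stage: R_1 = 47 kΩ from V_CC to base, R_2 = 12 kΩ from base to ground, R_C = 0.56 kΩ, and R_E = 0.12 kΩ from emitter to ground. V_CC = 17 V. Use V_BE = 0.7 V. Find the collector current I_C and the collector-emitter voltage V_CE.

I_C ≈ 17 mA, V_CE ≈ 5.2 V

Thevenize the base divider: V_Th = V_CC·R_2/(R_1+R_2) = 17×12/59 = 3.46 V, R_Th = R_1‖R_2 = 9.56 kΩ.
Base-emitter loop: V_Th = I_B·R_Th + V_BE + (β+1)I_B·R_E, so I_B = (3.46 − 0.7) / (9.56 + 251×0.12) = 0.0695 mA.
I_C = β·I_B = 250×0.0695 = 17.4 mA, and I_E = (β+1)I_B = 17.4 mA.
V_CE = V_CC − I_C·R_C − I_E·R_E = 17 − 17.4×0.56 − 17.4×0.12 = 5.18 V.
V_CE = 5.18 V > 0.2 V confirms active-region operation.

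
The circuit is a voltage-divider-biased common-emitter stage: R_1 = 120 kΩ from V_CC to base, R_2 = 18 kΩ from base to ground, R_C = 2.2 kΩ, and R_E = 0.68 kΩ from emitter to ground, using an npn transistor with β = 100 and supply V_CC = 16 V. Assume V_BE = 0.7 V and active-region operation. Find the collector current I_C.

Thevenize the base divider: V_Th = V_CC·R_2/(R_1+R_2) = 16×18/138 = 2.09 V, R_Th = R_1‖R_2 = 15.7 kΩ.
Base-emitter loop: V_Th = I_B·R_Th + V_BE + (β+1)I_B·R_E, so I_B = (2.09 − 0.7) / (15.7 + 101×0.68) = 0.0164 mA.
I_C = β·I_B = 100×0.0164 = 1.64 mA, and I_E = (β+1)I_B = 1.66 mA.
V_CE = V_CC − I_C·R_C − I_E·R_E = 16 − 1.64×2.2 − 1.66×0.68 = 11.3 V.
V_CE = 11.3 V > 0.2 V confirms active-region operation.

I_C ≈ 1.6 mA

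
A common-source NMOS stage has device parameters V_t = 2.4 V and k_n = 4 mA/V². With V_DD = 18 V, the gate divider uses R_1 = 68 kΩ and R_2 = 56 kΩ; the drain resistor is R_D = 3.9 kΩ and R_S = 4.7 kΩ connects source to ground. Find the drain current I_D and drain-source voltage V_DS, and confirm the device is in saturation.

I_D ≈ 1.1 mA, V_DS ≈ 8.9 V

V_G = V_DD·R_2/(R_1+R_2) = 18×56/124 = 8.13 V.
Assume saturation: I_D = (k_n/2)(V_GS − V_t)² with V_GS = V_G − I_D·R_S = 8.13 − 4.7·I_D.
Substituting gives 44.2·I_D² − 109·I_D + 65.6 = 0, with roots I_D = 1.06 or 1.4 mA.
The root I_D = 1.4 mA gives V_GS = 1.56 V ≤ V_t, so take I_D = 1.06 mA.
Then V_GS = 3.13 V and V_DS = V_DD − I_D(R_D+R_S) = 18 − 1.06×8.6 = 8.85 V.
Saturation requires V_DS ≥ V_GS − V_t = 0.729 V; 8.85 ≥ 0.729 ✓.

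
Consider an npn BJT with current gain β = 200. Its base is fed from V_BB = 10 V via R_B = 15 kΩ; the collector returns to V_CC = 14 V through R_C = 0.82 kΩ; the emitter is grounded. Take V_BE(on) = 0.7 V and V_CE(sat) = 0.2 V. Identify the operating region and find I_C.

saturation; I_C ≈ 17 mA

Assume active: I_B = (10 − 0.7)/15 = 0.62 mA, giving I_C = β·I_B = 124 mA.
But then V_CE = 14 − 124×0.82 = -87.7 V < V_CE(sat) = 0.2 V — impossible in the active region.
So the transistor is saturated. With V_CE = 0.2 V, I_C = (V_CC − 0.2)/R_C = 13.8/0.82 = 16.8 mA.
Check: β·I_B = 124 mA > I_C = 16.8 mA, confirming saturation.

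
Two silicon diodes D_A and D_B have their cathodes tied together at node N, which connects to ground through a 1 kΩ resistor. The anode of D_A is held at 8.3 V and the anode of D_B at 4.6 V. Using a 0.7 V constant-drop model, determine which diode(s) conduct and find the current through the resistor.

Only D_A conducts; I_R ≈ 7.6 mA

Assume both conduct. Then node N would need to be at both 8.3−0.7 = 7.6 V and 4.6−0.7 = 3.9 V, which is impossible.
Assume only D_A conducts: V_N = 8.3 − 0.7 = 7.6 V, so I_R = 7.6/1 = 7.6 mA.
Check D_B: its anode-to-cathode voltage is 4.6 − 7.6 = -3 V < 0.7 V, so it is off. The assumption is consistent.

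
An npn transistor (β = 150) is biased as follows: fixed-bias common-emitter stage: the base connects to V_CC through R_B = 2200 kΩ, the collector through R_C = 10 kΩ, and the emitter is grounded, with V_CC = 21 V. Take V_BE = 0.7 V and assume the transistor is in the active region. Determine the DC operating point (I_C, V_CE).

I_C ≈ 1.4 mA, V_CE ≈ 7.2 V

Base loop: V_CC = I_B·R_B + V_BE, so I_B = (21 − 0.7)/2200 kΩ = 0.00923 mA.
In the active region I_C = β·I_B = 150 × 0.00923 = 1.38 mA.
Collector loop: V_CE = V_CC − I_C·R_C = 21 − 1.38×10 = 7.16 V.
Since V_CE = 7.16 V > V_CE(sat) ≈ 0.2 V, the transistor is in the active region as assumed.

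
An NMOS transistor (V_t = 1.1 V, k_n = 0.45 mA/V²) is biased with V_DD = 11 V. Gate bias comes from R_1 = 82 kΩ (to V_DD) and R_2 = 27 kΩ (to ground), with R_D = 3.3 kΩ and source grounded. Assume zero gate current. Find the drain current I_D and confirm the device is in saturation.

I_D ≈ 0.59 mA

V_G = V_DD·R_2/(R_1+R_2) = 11×27/109 = 2.72 V. With the source grounded, V_GS = V_G = 2.72 V.
Assume saturation: I_D = (k_n/2)(V_GS − V_t)² = (0.45/2)×(2.72 − 1.1)² = 0.225×1.62² = 0.594 mA.
V_DS = V_DD − I_D·R_D = 11 − 0.594×3.3 = 9.04 V.
Saturation requires V_DS ≥ V_GS − V_t = 1.62 V; 9.04 ≥ 1.62 ✓.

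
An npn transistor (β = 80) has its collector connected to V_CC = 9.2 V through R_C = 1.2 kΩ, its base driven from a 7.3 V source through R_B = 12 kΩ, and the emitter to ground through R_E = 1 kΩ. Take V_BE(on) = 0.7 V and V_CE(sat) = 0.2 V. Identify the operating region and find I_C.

saturation; I_C ≈ 4 mA

Assume active: I_B = (7.3 − 0.7)/(12 + 81×1) = 0.071 mA, I_C = β·I_B = 5.68 mA.
Then V_CE = 9.2 − 5.68×1.2 − 5.75×1 = -3.36 V < 0.2 V — the active assumption fails.
Re-solve with V_CE = 0.2 V. KCL at the emitter: V_E/R_E = (V_BB−0.7−V_E)/R_B + (V_CC−0.2−V_E)/R_C, giving V_E = 4.2 V.
I_C = (V_CC − 0.2 − V_E)/R_C = (9 − 4.2)/1.2 = 4 mA.
Check: I_B = (6.6 − 4.2)/12 = 0.2 mA, and β·I_B = 16 mA > I_C, confirming saturation.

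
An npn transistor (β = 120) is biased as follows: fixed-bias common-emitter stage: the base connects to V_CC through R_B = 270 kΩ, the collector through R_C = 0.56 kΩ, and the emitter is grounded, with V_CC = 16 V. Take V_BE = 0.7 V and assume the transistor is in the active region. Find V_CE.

V_CE ≈ 12 V

Base loop: V_CC = I_B·R_B + V_BE, so I_B = (16 − 0.7)/270 kΩ = 0.0567 mA.
In the active region I_C = β·I_B = 120 × 0.0567 = 6.8 mA.
Collector loop: V_CE = V_CC − I_C·R_C = 16 − 6.8×0.56 = 12.2 V.
Since V_CE = 12.2 V > V_CE(sat) ≈ 0.2 V, the transistor is in the active region as assumed.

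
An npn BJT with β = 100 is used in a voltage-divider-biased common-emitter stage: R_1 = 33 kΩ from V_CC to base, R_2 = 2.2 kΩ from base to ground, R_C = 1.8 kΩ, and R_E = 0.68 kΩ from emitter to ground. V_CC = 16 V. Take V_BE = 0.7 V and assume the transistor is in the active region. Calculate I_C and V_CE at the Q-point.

Thevenize the base divider: V_Th = V_CC·R_2/(R_1+R_2) = 16×2.2/35.2 = 1 V, R_Th = R_1‖R_2 = 2.06 kΩ.
Base-emitter loop: V_Th = I_B·R_Th + V_BE + (β+1)I_B·R_E, so I_B = (1 − 0.7) / (2.06 + 101×0.68) = 0.00424 mA.
I_C = β·I_B = 100×0.00424 = 0.424 mA, and I_E = (β+1)I_B = 0.428 mA.
V_CE = V_CC − I_C·R_C − I_E·R_E = 16 − 0.424×1.8 − 0.428×0.68 = 14.9 V.
V_CE = 14.9 V > 0.2 V confirms active-region operation.

I_C ≈ 0.42 mA, V_CE ≈ 15 V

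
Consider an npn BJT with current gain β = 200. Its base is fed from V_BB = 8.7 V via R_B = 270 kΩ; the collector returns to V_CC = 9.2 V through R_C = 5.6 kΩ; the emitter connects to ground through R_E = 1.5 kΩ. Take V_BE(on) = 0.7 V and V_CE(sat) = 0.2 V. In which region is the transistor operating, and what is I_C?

Assume active: I_B = (8.7 − 0.7)/(270 + 201×1.5) = 0.014 mA, I_C = β·I_B = 2.8 mA.
Then V_CE = 9.2 − 2.8×5.6 − 2.81×1.5 = -10.7 V < 0.2 V — the active assumption fails.
Re-solve with V_CE = 0.2 V. KCL at the emitter: V_E/R_E = (V_BB−0.7−V_E)/R_B + (V_CC−0.2−V_E)/R_C, giving V_E = 1.93 V.
I_C = (V_CC − 0.2 − V_E)/R_C = (9 − 1.93)/5.6 = 1.26 mA.
Check: I_B = (8 − 1.93)/270 = 0.0225 mA, and β·I_B = 4.5 mA > I_C, confirming saturation.

saturation; I_C ≈ 1.3 mA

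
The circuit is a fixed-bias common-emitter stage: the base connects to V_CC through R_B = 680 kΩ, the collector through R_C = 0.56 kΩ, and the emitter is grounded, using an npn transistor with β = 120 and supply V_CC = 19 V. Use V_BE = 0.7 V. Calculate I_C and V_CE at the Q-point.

Base loop: V_CC = I_B·R_B + V_BE, so I_B = (19 − 0.7)/680 kΩ = 0.0269 mA.
In the active region I_C = β·I_B = 120 × 0.0269 = 3.23 mA.
Collector loop: V_CE = V_CC − I_C·R_C = 19 − 3.23×0.56 = 17.2 V.
Since V_CE = 17.2 V > V_CE(sat) ≈ 0.2 V, the transistor is in the active region as assumed.

I_C ≈ 3.2 mA, V_CE ≈ 17 V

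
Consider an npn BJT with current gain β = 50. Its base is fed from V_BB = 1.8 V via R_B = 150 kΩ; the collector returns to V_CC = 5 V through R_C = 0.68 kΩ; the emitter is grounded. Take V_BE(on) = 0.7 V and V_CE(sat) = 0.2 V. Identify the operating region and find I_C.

Assume active. Base-emitter loop: I_B = (V_BB − V_BE)/R_B = (1.8 − 0.7)/150 = 0.00733 mA.
I_C = β·I_B = 50×0.00733 = 0.367 mA.
V_CE = V_CC − I_C·R_C = 5 − 0.367×0.68 = 4.75 V > V_CE(sat), so the active-region assumption holds.

active; I_C ≈ 0.37 mA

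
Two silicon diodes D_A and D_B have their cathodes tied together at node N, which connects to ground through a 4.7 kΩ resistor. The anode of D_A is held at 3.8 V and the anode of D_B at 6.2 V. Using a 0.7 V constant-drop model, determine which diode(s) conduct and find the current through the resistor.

Only D_B conducts; I_R ≈ 1.2 mA

Assume both conduct. Then node N would need to be at both 3.8−0.7 = 3.1 V and 6.2−0.7 = 5.5 V, which is impossible.
Assume only D_B conducts: V_N = 6.2 − 0.7 = 5.5 V, so I_R = 5.5/4.7 = 1.17 mA.
Check D_A: its anode-to-cathode voltage is 3.8 − 5.5 = -1.7 V < 0.7 V, so it is off. The assumption is consistent.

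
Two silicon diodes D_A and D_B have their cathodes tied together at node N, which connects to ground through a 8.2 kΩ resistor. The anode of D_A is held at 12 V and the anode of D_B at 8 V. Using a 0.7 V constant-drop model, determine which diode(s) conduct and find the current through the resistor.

Assume both conduct. Then node N would need to be at both 12−0.7 = 11.3 V and 8−0.7 = 7.3 V, which is impossible.
Assume only D_A conducts: V_N = 12 − 0.7 = 11.3 V, so I_R = 11.3/8.2 = 1.38 mA.
Check D_B: its anode-to-cathode voltage is 8 − 11.3 = -3.3 V < 0.7 V, so it is off. The assumption is consistent.

Only D_A conducts; I_R ≈ 1.4 mA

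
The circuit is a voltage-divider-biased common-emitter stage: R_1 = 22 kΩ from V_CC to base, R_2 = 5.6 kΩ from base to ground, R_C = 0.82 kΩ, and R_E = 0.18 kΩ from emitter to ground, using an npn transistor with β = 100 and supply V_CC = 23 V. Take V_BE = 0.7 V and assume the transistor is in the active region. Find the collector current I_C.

I_C ≈ 18 mA

Thevenize the base divider: V_Th = V_CC·R_2/(R_1+R_2) = 23×5.6/27.6 = 4.67 V, R_Th = R_1‖R_2 = 4.46 kΩ.
Base-emitter loop: V_Th = I_B·R_Th + V_BE + (β+1)I_B·R_E, so I_B = (4.67 − 0.7) / (4.46 + 101×0.18) = 0.175 mA.
I_C = β·I_B = 100×0.175 = 17.5 mA, and I_E = (β+1)I_B = 17.7 mA.
V_CE = V_CC − I_C·R_C − I_E·R_E = 23 − 17.5×0.82 − 17.7×0.18 = 5.45 V.
V_CE = 5.45 V > 0.2 V confirms active-region operation.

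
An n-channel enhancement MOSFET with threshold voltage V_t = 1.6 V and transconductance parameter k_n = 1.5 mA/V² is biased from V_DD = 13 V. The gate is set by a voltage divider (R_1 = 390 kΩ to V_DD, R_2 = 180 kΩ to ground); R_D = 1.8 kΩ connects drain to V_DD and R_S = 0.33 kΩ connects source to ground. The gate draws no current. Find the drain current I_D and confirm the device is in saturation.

V_G = V_DD·R_2/(R_1+R_2) = 13×180/570 = 4.11 V.
Assume saturation: I_D = (k_n/2)(V_GS − V_t)² with V_GS = V_G − I_D·R_S = 4.11 − 0.33·I_D.
Substituting gives 0.0817·I_D² − 2.24·I_D + 4.71 = 0, with roots I_D = 2.29 or 25.1 mA.
The root I_D = 25.1 mA gives V_GS = -4.19 V ≤ V_t, so take I_D = 2.29 mA.
Then V_GS = 3.35 V and V_DS = V_DD − I_D(R_D+R_S) = 13 − 2.29×2.13 = 8.12 V.
Saturation requires V_DS ≥ V_GS − V_t = 1.75 V; 8.12 ≥ 1.75 ✓.

I_D ≈ 2.3 mA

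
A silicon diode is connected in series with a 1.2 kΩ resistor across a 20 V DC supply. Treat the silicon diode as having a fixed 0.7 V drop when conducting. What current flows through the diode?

I ≈ 16 mA

KVL around the loop: 20 = V_D + I·R = 0.7 + I × 1.2 kΩ.
So I = (20 − 0.7) / 1.2 kΩ = 19.3 / 1.2 = 16.1 mA.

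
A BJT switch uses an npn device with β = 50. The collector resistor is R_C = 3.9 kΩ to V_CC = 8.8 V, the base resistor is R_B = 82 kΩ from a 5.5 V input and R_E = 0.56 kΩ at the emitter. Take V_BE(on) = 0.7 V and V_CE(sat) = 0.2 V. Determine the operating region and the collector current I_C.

Assume active: I_B = (5.5 − 0.7)/(82 + 51×0.56) = 0.0434 mA, I_C = β·I_B = 2.17 mA.
Then V_CE = 8.8 − 2.17×3.9 − 2.21×0.56 = -0.906 V < 0.2 V — the active assumption fails.
Re-solve with V_CE = 0.2 V. KCL at the emitter: V_E/R_E = (V_BB−0.7−V_E)/R_B + (V_CC−0.2−V_E)/R_C, giving V_E = 1.1 V.
I_C = (V_CC − 0.2 − V_E)/R_C = (8.6 − 1.1)/3.9 = 1.92 mA.
Check: I_B = (4.8 − 1.1)/82 = 0.0451 mA, and β·I_B = 2.25 mA > I_C, confirming saturation.

saturation; I_C ≈ 1.9 mA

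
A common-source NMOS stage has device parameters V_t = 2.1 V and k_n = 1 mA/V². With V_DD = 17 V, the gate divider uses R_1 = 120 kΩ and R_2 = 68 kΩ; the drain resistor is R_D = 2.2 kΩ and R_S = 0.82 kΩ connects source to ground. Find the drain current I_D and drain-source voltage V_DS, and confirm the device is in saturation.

V_G = V_DD·R_2/(R_1+R_2) = 17×68/188 = 6.15 V.
Assume saturation: I_D = (k_n/2)(V_GS − V_t)² with V_GS = V_G − I_D·R_S = 6.15 − 0.82·I_D.
Substituting gives 0.336·I_D² − 4.32·I_D + 8.2 = 0, with roots I_D = 2.31 or 10.5 mA.
The root I_D = 10.5 mA gives V_GS = -2.49 V ≤ V_t, so take I_D = 2.31 mA.
Then V_GS = 4.25 V and V_DS = V_DD − I_D(R_D+R_S) = 17 − 2.31×3.02 = 10 V.
Saturation requires V_DS ≥ V_GS − V_t = 2.15 V; 10 ≥ 2.15 ✓.

I_D ≈ 2.3 mA, V_DS ≈ 10 V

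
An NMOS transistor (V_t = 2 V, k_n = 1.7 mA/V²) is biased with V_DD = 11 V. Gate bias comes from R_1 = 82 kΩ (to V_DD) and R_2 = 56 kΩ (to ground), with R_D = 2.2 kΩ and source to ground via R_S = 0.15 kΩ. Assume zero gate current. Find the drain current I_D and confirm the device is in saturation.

I_D ≈ 3.3 mA

V_G = V_DD·R_2/(R_1+R_2) = 11×56/138 = 4.46 V.
Assume saturation: I_D = (k_n/2)(V_GS − V_t)² with V_GS = V_G − I_D·R_S = 4.46 − 0.15·I_D.
Substituting gives 0.0191·I_D² − 1.63·I_D + 5.16 = 0, with roots I_D = 3.3 or 81.8 mA.
The root I_D = 81.8 mA gives V_GS = -7.81 V ≤ V_t, so take I_D = 3.3 mA.
Then V_GS = 3.97 V and V_DS = V_DD − I_D(R_D+R_S) = 11 − 3.3×2.35 = 3.25 V.
Saturation requires V_DS ≥ V_GS − V_t = 1.97 V; 3.25 ≥ 1.97 ✓.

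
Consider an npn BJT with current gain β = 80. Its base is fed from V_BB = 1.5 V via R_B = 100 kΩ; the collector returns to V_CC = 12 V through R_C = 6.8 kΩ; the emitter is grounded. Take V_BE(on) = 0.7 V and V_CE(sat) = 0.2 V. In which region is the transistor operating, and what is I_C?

active; I_C ≈ 0.64 mA

Assume active. Base-emitter loop: I_B = (V_BB − V_BE)/R_B = (1.5 − 0.7)/100 = 0.008 mA.
I_C = β·I_B = 80×0.008 = 0.64 mA.
V_CE = V_CC − I_C·R_C = 12 − 0.64×6.8 = 7.65 V > V_CE(sat), so the active-region assumption holds.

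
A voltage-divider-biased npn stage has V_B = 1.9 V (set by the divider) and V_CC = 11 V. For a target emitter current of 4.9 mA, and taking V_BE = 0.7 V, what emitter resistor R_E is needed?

V_E = V_B − V_BE = 1.9 − 0.7 = 1.2 V.
R_E = V_E / I_E = 1.2 / 4.9 = 0.245 kΩ.

R_E ≈ 0.24 kΩ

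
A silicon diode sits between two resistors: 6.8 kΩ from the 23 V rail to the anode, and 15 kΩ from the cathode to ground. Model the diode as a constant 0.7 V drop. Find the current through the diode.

I ≈ 1 mA

The two resistors are in series with the diode, so KVL gives 23 = I·6.8 + 0.7 + I·15.
I = (23 − 0.7) / (6.8 + 15) kΩ = 22.3 / 21.8 = 1.02 mA.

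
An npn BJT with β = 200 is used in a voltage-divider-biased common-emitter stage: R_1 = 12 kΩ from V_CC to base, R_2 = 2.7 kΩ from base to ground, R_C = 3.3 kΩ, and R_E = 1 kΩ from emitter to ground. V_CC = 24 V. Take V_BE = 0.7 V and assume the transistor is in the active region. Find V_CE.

Thevenize the base divider: V_Th = V_CC·R_2/(R_1+R_2) = 24×2.7/14.7 = 4.41 V, R_Th = R_1‖R_2 = 2.2 kΩ.
Base-emitter loop: V_Th = I_B·R_Th + V_BE + (β+1)I_B·R_E, so I_B = (4.41 − 0.7) / (2.2 + 201×1) = 0.0182 mA.
I_C = β·I_B = 200×0.0182 = 3.65 mA, and I_E = (β+1)I_B = 3.67 mA.
V_CE = V_CC − I_C·R_C − I_E·R_E = 24 − 3.65×3.3 − 3.67×1 = 8.29 V.
V_CE = 8.29 V > 0.2 V confirms active-region operation.

V_CE ≈ 8.3 V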